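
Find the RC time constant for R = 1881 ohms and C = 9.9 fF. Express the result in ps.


Step 1: tau = R * C
Step 2: tau = 1881 * 9.9 fF = 1881 * 9.9e-15 F
Step 3: tau = 1.86219e-11 s = 18.6219 ps

18.6219


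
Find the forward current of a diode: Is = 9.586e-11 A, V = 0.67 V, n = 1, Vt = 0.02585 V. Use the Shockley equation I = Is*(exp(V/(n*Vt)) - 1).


Step 1: V/(n*Vt) = 0.67/(1*0.02585) = 25.9188
Step 2: exp(25.9188) = 1.8046e+11
Step 3: I = 9.586e-11 * (1.8046e+11 - 1) = 1.73e+01 A

1.73e+01


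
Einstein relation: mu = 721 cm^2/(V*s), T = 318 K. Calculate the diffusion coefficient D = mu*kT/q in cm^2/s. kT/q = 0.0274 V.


Step 1: D = mu * (kT/q)
Step 2: D = 721 * 0.0274
Step 3: D = 19.76 cm^2/s

19.76


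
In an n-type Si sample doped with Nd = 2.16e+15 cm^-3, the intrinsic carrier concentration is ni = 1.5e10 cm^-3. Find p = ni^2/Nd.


Step 1: Since Nd >> ni, n ≈ Nd = 2.16e+15 cm^-3
Step 2: p = ni^2 / n = (1.5e10)^2 / 2.16e+15
Step 3: p = 2.25e20 / 2.16e+15 = 1.04e+05 cm^-3

1.04e+05


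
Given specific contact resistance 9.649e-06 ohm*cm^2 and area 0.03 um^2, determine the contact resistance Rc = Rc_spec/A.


Step 1: Convert area to cm^2: 0.03 um^2 = 3.0000e-10 cm^2
Step 2: Rc = Rc_spec / A = 9.649e-06 / 3.0000e-10
Step 3: Rc = 3.22e+04 ohms

3.22e+04


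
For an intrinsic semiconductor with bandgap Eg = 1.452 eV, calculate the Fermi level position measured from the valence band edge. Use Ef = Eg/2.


Step 1: For an intrinsic semiconductor, the Fermi level sits at midgap.
Step 2: Ef = Eg / 2 = 1.452 / 2 = 0.726 eV

0.726


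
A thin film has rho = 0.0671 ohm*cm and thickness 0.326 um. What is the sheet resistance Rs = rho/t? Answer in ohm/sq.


Step 1: Convert thickness to cm: t = 0.326 um = 3.2600e-05 cm
Step 2: Rs = rho / t = 0.0671 / 3.2600e-05
Step 3: Rs = 2058.3 ohm/sq

2058.3


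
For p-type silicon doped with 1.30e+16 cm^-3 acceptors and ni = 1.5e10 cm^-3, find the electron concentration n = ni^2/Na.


Step 1: Majority hole concentration p ≈ Na = 1.30e+16 cm^-3
Step 2: n = ni^2 / Na = (1.5e10)^2 / 1.30e+16
Step 3: n = 1.73e+04 cm^-3

1.73e+04


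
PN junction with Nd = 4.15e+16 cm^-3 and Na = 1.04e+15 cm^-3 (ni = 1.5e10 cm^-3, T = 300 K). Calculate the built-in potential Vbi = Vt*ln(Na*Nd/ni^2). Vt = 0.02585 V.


Step 1: Compute Na*Nd/ni^2 = 1.04e+15 * 4.15e+16 / (1.5e10)^2 = 1.9182e+11
Step 2: ln(1.9182e+11) = 25.9798
Step 3: Vbi = 0.02585 * 25.9798 = 0.672 V

0.672


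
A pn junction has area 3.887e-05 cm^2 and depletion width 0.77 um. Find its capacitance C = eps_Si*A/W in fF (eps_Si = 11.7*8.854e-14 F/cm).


Step 1: eps_Si = 11.7 * 8.854e-14 = 1.035918e-12 F/cm
Step 2: W in cm = 0.77 * 1e-4 = 7.70e-05 cm
Step 3: C = 1.035918e-12 * 3.887e-05 / 7.70e-05 = 5.229368e-13 F
Step 4: C = 522.94 fF

522.94


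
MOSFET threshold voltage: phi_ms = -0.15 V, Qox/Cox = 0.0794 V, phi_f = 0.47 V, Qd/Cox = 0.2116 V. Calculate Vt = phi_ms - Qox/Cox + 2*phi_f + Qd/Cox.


Step 1: Vt = phi_ms - Qox/Cox + 2*phi_f + Qd/Cox
Step 2: Vt = -0.15 - 0.0794 + 2*0.47 + 0.2116
Step 3: Vt = -0.15 - 0.0794 + 0.94 + 0.2116
Step 4: Vt = 0.9222 V

0.9222


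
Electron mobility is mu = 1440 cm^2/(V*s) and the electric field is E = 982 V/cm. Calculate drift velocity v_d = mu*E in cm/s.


Step 1: v_d = mu * E
Step 2: v_d = 1440 * 982 = 1414080
Step 3: v_d = 1.41e+06 cm/s

1.41e+06


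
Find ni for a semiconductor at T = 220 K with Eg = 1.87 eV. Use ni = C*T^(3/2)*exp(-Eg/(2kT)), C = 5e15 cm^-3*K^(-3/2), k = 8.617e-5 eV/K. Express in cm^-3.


Step 1: Compute kT = 8.617e-5 * 220 = 0.0189574 eV
Step 2: Exponent = -Eg/(2kT) = -1.87/(2*0.0189574) = -49.32111
Step 3: T^(3/2) = 220^1.5 = 3263.13
Step 4: ni = 5e15 * 3263.13 * exp(-49.32111) = 6.20e-03 cm^-3

6.20e-03


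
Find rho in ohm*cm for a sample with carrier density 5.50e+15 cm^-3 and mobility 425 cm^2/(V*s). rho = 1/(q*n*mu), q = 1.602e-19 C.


Step 1: sigma = q * n * mu = 1.602e-19 * 5.50e+15 * 425 = 3.74468e-01 S/cm
Step 2: rho = 1 / sigma = 1 / 3.74468e-01 = 2.67 ohm*cm

2.67


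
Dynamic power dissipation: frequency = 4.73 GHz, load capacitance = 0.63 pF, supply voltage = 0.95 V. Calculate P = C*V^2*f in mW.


Step 1: V^2 = 0.95^2 = 0.9025 V^2
Step 2: P = C*V^2*f = 0.63e-12 F * 0.9025 * 4.73e9 Hz
Step 3: P = 2.68935975e-03 W
Step 4: P = 2.689 mW

2.689


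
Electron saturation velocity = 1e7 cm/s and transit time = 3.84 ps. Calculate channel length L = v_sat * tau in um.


Step 1: tau in seconds = 3.84 ps * 1e-12 = 3.8400e-12 s
Step 2: L = v_sat * tau = 1e7 * 3.8400e-12 = 3.8400e-05 cm
Step 3: L in um = 3.8400e-05 * 1e4 = 0.384 um

0.384


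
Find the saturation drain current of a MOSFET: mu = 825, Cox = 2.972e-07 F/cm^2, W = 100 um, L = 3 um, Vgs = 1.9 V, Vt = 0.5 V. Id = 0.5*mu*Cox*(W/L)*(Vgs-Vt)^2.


Step 1: Overdrive voltage Vov = Vgs - Vt = 1.9 - 0.5 = 1.4 V
Step 2: W/L = 100/3 = 33.3333
Step 3: Id = 0.5 * 825 * 2.972e-07 * 33.3333 * 1.4^2
Step 4: Id = 8.01e-03 A

8.01e-03


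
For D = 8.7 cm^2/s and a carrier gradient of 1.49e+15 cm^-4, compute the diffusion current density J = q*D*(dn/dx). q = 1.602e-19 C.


Step 1: J = q * D * (dn/dx)
Step 2: J = 1.602e-19 * 8.7 * 1.49e+15
Step 3: J = 2.08e-03 A/cm^2

2.08e-03


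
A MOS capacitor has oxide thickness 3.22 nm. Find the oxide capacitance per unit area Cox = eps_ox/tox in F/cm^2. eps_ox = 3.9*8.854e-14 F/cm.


Step 1: eps_ox = 3.9 * 8.854e-14 = 3.45306e-13 F/cm
Step 2: tox in cm = 3.22 nm * 1e-7 = 3.2200e-07 cm
Step 3: Cox = 3.45306e-13 / 3.2200e-07 = 1.07e-06 F/cm^2

1.07e-06


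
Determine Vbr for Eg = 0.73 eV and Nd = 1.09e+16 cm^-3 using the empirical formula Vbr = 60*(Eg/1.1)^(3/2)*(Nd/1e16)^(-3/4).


Step 1: Eg/1.1 = 0.73/1.1 = 0.663636
Step 2: (Eg/1.1)^1.5 = 0.663636^1.5 = 0.540623
Step 3: (Nd/1e16)^(-0.75) = (1.09)^(-0.75) = 0.937411
Step 4: Vbr = 60 * 0.540623 * 0.937411 = 30.4 V

30.4


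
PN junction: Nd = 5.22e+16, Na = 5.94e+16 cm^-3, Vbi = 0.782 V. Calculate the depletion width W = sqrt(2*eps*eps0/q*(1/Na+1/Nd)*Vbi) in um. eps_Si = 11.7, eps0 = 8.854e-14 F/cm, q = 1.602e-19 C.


Step 1: 1/Na + 1/Nd = 1/5.94e+16 + 1/5.22e+16 = 3.59921e-17
Step 2: 2*eps*eps0/q = 2*11.7*8.854e-14/1.602e-19 = 1.293281e+07
Step 3: W^2 = 1.293281e+07 * 3.59921e-17 * 0.782 = 3.64005e-10
Step 4: W = sqrt(3.64005e-10) = 1.908e-05 cm = 0.1908 um

0.1908


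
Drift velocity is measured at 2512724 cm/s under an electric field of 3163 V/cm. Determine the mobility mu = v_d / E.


Step 1: mu = v_d / E
Step 2: mu = 2512724 / 3163
Step 3: mu = 794.41 cm^2/(V*s)

794.41


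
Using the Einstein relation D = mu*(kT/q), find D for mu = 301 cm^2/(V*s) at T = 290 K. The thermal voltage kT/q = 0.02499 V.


Step 1: D = mu * (kT/q)
Step 2: D = 301 * 0.02499
Step 3: D = 7.52 cm^2/s

7.52


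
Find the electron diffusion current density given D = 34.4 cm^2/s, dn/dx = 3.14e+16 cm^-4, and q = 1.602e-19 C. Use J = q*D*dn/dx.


Step 1: J = q * D * (dn/dx)
Step 2: J = 1.602e-19 * 34.4 * 3.14e+16
Step 3: J = 1.73e-01 A/cm^2

1.73e-01


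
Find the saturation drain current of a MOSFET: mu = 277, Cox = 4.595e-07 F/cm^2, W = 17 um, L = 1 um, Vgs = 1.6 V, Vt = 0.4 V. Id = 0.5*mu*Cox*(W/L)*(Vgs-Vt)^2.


Step 1: Overdrive voltage Vov = Vgs - Vt = 1.6 - 0.4 = 1.2 V
Step 2: W/L = 17/1 = 17
Step 3: Id = 0.5 * 277 * 4.595e-07 * 17 * 1.2^2
Step 4: Id = 1.56e-03 A

1.56e-03


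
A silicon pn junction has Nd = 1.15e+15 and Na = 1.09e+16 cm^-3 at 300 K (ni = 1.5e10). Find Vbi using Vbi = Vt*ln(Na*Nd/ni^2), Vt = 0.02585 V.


Step 1: Compute Na*Nd/ni^2 = 1.09e+16 * 1.15e+15 / (1.5e10)^2 = 5.5711e+10
Step 2: ln(5.5711e+10) = 24.7434
Step 3: Vbi = 0.02585 * 24.7434 = 0.64 V

0.64


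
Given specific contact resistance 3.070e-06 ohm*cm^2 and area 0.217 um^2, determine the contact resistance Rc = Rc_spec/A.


Step 1: Convert area to cm^2: 0.217 um^2 = 2.1700e-09 cm^2
Step 2: Rc = Rc_spec / A = 3.070e-06 / 2.1700e-09
Step 3: Rc = 1.41e+03 ohms

1.41e+03


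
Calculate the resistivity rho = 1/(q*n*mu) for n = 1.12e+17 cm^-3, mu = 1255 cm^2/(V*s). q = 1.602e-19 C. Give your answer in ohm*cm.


Step 1: sigma = q * n * mu = 1.602e-19 * 1.12e+17 * 1255 = 2.25177e+01 S/cm
Step 2: rho = 1 / sigma = 1 / 2.25177e+01 = 0.04441 ohm*cm

0.04441


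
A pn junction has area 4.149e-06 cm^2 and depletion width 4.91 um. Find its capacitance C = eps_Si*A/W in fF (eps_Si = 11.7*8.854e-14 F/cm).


Step 1: eps_Si = 11.7 * 8.854e-14 = 1.035918e-12 F/cm
Step 2: W in cm = 4.91 * 1e-4 = 4.91e-04 cm
Step 3: C = 1.035918e-12 * 4.149e-06 / 4.91e-04 = 8.753613e-15 F
Step 4: C = 8.75 fF

8.75


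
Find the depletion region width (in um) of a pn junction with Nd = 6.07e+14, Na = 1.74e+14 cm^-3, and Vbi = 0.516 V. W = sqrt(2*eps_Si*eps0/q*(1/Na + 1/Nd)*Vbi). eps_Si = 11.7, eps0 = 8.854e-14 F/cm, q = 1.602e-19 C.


Step 1: 1/Na + 1/Nd = 1/1.74e+14 + 1/6.07e+14 = 7.39457e-15
Step 2: 2*eps*eps0/q = 2*11.7*8.854e-14/1.602e-19 = 1.293281e+07
Step 3: W^2 = 1.293281e+07 * 7.39457e-15 * 0.516 = 4.93464e-08
Step 4: W = sqrt(4.93464e-08) = 2.221e-04 cm = 2.221 um

2.221


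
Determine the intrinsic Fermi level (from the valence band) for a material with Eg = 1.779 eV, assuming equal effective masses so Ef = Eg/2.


Step 1: For an intrinsic semiconductor, the Fermi level sits at midgap.
Step 2: Ef = Eg / 2 = 1.779 / 2 = 0.8895 eV

0.8895


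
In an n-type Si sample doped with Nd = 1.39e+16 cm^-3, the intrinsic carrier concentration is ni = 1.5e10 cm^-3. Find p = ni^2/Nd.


Step 1: Since Nd >> ni, n ≈ Nd = 1.39e+16 cm^-3
Step 2: p = ni^2 / n = (1.5e10)^2 / 1.39e+16
Step 3: p = 2.25e20 / 1.39e+16 = 1.62e+04 cm^-3

1.62e+04


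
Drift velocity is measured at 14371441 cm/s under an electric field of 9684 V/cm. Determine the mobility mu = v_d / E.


Step 1: mu = v_d / E
Step 2: mu = 14371441 / 9684
Step 3: mu = 1484.04 cm^2/(V*s)

1484.04


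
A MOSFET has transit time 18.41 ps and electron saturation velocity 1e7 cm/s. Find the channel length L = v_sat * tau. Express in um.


Step 1: tau in seconds = 18.41 ps * 1e-12 = 1.8410e-11 s
Step 2: L = v_sat * tau = 1e7 * 1.8410e-11 = 1.8410e-04 cm
Step 3: L in um = 1.8410e-04 * 1e4 = 1.841 um

1.841


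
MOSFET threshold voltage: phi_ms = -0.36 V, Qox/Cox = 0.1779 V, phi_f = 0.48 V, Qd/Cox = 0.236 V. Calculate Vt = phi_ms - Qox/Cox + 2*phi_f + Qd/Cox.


Step 1: Vt = phi_ms - Qox/Cox + 2*phi_f + Qd/Cox
Step 2: Vt = -0.36 - 0.1779 + 2*0.48 + 0.236
Step 3: Vt = -0.36 - 0.1779 + 0.96 + 0.236
Step 4: Vt = 0.6581 V

0.6581


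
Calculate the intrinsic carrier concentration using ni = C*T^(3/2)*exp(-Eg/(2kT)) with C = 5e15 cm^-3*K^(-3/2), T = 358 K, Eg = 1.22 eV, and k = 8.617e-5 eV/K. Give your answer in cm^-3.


Step 1: Compute kT = 8.617e-5 * 358 = 0.03084886 eV
Step 2: Exponent = -Eg/(2kT) = -1.22/(2*0.03084886) = -19.77383
Step 3: T^(3/2) = 358^1.5 = 6773.68
Step 4: ni = 5e15 * 6773.68 * exp(-19.77383) = 8.75e+10 cm^-3

8.75e+10


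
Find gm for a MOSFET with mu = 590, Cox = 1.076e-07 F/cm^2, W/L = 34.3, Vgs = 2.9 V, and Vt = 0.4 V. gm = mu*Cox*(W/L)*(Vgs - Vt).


Step 1: Vov = Vgs - Vt = 2.9 - 0.4 = 2.5 V
Step 2: gm = mu * Cox * (W/L) * Vov
Step 3: gm = 590 * 1.076e-07 * 34.3 * 2.5 = 5.44e-03 S

5.44e-03


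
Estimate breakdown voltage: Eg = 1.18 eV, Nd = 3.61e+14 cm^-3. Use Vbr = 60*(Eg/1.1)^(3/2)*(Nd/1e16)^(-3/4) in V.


Step 1: Eg/1.1 = 1.18/1.1 = 1.072727
Step 2: (Eg/1.1)^1.5 = 1.072727^1.5 = 1.111051
Step 3: (Nd/1e16)^(-0.75) = (0.0361)^(-0.75) = 12.074512
Step 4: Vbr = 60 * 1.111051 * 12.074512 = 804.9 V

804.9


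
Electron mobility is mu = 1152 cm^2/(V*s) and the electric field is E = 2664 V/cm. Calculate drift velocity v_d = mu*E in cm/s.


Step 1: v_d = mu * E
Step 2: v_d = 1152 * 2664 = 3068928
Step 3: v_d = 3.07e+06 cm/s

3.07e+06


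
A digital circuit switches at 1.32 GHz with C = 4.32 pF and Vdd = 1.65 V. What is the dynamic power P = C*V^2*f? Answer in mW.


Step 1: V^2 = 1.65^2 = 2.7225 V^2
Step 2: P = C*V^2*f = 4.32e-12 F * 2.7225 * 1.32e9 Hz
Step 3: P = 1.5524784e-02 W
Step 4: P = 15.525 mW

15.525


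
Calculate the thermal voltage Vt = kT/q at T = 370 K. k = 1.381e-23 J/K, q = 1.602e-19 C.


Step 1: kT = 1.381e-23 * 370 = 5.1097e-21 J
Step 2: Vt = kT/q = 5.1097e-21 / 1.602e-19
Step 3: Vt = 0.0319 V

0.0319


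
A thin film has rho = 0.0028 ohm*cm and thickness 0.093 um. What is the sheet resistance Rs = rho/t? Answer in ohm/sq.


Step 1: Convert thickness to cm: t = 0.093 um = 9.3000e-06 cm
Step 2: Rs = rho / t = 0.0028 / 9.3000e-06
Step 3: Rs = 301.1 ohm/sq

301.1


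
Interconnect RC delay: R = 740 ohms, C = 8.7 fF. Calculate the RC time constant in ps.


Step 1: tau = R * C
Step 2: tau = 740 * 8.7 fF = 740 * 8.7e-15 F
Step 3: tau = 6.438e-12 s = 6.438 ps

6.438


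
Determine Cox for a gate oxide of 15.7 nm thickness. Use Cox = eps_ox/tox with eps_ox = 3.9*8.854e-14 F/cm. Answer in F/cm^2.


Step 1: eps_ox = 3.9 * 8.854e-14 = 3.45306e-13 F/cm
Step 2: tox in cm = 15.7 nm * 1e-7 = 1.5700e-06 cm
Step 3: Cox = 3.45306e-13 / 1.5700e-06 = 2.20e-07 F/cm^2

2.20e-07


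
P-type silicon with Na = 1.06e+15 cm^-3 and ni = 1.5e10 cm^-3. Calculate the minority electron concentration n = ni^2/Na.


Step 1: Majority hole concentration p ≈ Na = 1.06e+15 cm^-3
Step 2: n = ni^2 / Na = (1.5e10)^2 / 1.06e+15
Step 3: n = 2.12e+05 cm^-3

2.12e+05


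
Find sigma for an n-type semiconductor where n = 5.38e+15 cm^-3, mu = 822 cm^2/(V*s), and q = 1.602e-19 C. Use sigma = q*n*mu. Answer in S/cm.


Step 1: sigma = q * n * mu
Step 2: sigma = 1.602e-19 * 5.38e+15 * 822
Step 3: sigma = 7.085e-01 S/cm

7.085e-01


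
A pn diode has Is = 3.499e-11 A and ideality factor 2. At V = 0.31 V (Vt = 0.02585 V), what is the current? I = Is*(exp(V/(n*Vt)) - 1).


Step 1: V/(n*Vt) = 0.31/(2*0.02585) = 5.9961
Step 2: exp(5.9961) = 4.0186e+02
Step 3: I = 3.499e-11 * (4.0186e+02 - 1) = 1.40e-08 A

1.40e-08


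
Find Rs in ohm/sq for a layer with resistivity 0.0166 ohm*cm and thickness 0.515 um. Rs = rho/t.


Step 1: Convert thickness to cm: t = 0.515 um = 5.1500e-05 cm
Step 2: Rs = rho / t = 0.0166 / 5.1500e-05
Step 3: Rs = 322.3 ohm/sq

322.3


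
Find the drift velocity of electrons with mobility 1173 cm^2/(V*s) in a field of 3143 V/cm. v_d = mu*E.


Step 1: v_d = mu * E
Step 2: v_d = 1173 * 3143 = 3686739
Step 3: v_d = 3.69e+06 cm/s

3.69e+06


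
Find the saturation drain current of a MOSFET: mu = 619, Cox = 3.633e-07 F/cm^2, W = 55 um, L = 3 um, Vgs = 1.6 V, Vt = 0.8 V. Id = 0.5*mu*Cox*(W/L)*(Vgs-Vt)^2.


Step 1: Overdrive voltage Vov = Vgs - Vt = 1.6 - 0.8 = 0.8 V
Step 2: W/L = 55/3 = 18.3333
Step 3: Id = 0.5 * 619 * 3.633e-07 * 18.3333 * 0.8^2
Step 4: Id = 1.32e-03 A

1.32e-03


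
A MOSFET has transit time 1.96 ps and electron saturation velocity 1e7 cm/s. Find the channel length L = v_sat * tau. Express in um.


Step 1: tau in seconds = 1.96 ps * 1e-12 = 1.9600e-12 s
Step 2: L = v_sat * tau = 1e7 * 1.9600e-12 = 1.9600e-05 cm
Step 3: L in um = 1.9600e-05 * 1e4 = 0.196 um

0.196


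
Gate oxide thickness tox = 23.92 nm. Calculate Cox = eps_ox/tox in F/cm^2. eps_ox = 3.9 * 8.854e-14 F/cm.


Step 1: eps_ox = 3.9 * 8.854e-14 = 3.45306e-13 F/cm
Step 2: tox in cm = 23.92 nm * 1e-7 = 2.3920e-06 cm
Step 3: Cox = 3.45306e-13 / 2.3920e-06 = 1.44e-07 F/cm^2

1.44e-07


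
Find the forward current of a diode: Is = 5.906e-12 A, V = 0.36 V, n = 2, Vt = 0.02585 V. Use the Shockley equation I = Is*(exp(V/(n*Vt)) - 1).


Step 1: V/(n*Vt) = 0.36/(2*0.02585) = 6.9632
Step 2: exp(6.9632) = 1.0570e+03
Step 3: I = 5.906e-12 * (1.0570e+03 - 1) = 6.24e-09 A

6.24e-09


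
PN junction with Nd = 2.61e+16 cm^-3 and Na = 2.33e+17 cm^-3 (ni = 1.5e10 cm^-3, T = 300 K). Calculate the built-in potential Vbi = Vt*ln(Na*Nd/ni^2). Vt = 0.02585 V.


Step 1: Compute Na*Nd/ni^2 = 2.33e+17 * 2.61e+16 / (1.5e10)^2 = 2.7028e+13
Step 2: ln(2.7028e+13) = 30.9279
Step 3: Vbi = 0.02585 * 30.9279 = 0.799 V

0.799


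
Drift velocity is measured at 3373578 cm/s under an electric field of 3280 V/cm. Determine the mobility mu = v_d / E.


Step 1: mu = v_d / E
Step 2: mu = 3373578 / 3280
Step 3: mu = 1028.53 cm^2/(V*s)

1028.53


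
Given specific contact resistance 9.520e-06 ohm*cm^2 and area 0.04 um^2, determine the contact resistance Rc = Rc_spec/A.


Step 1: Convert area to cm^2: 0.04 um^2 = 4.0000e-10 cm^2
Step 2: Rc = Rc_spec / A = 9.520e-06 / 4.0000e-10
Step 3: Rc = 2.38e+04 ohms

2.38e+04


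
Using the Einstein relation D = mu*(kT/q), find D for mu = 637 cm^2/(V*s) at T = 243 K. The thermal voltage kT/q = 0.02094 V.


Step 1: D = mu * (kT/q)
Step 2: D = 637 * 0.02094
Step 3: D = 13.34 cm^2/s

13.34


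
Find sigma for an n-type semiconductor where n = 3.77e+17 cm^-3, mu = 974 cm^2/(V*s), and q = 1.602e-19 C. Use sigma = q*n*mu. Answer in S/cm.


Step 1: sigma = q * n * mu
Step 2: sigma = 1.602e-19 * 3.77e+17 * 974
Step 3: sigma = 5.883e+01 S/cm

5.883e+01


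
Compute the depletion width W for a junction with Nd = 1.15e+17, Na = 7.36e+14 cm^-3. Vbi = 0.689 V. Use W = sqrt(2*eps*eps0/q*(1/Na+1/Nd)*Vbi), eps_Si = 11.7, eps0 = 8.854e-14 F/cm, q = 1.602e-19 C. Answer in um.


Step 1: 1/Na + 1/Nd = 1/7.36e+14 + 1/1.15e+17 = 1.36739e-15
Step 2: 2*eps*eps0/q = 2*11.7*8.854e-14/1.602e-19 = 1.293281e+07
Step 3: W^2 = 1.293281e+07 * 1.36739e-15 * 0.689 = 1.21844e-08
Step 4: W = sqrt(1.21844e-08) = 1.104e-04 cm = 1.104 um

1.104


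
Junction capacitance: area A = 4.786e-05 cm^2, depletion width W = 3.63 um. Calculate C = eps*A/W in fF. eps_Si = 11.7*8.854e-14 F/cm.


Step 1: eps_Si = 11.7 * 8.854e-14 = 1.035918e-12 F/cm
Step 2: W in cm = 3.63 * 1e-4 = 3.63e-04 cm
Step 3: C = 1.035918e-12 * 4.786e-05 / 3.63e-04 = 1.365814e-13 F
Step 4: C = 136.58 fF

136.58


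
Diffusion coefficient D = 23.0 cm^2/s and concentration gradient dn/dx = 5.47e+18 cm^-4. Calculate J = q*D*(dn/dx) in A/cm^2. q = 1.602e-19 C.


Step 1: J = q * D * (dn/dx)
Step 2: J = 1.602e-19 * 23.0 * 5.47e+18
Step 3: J = 2.02e+01 A/cm^2

2.02e+01


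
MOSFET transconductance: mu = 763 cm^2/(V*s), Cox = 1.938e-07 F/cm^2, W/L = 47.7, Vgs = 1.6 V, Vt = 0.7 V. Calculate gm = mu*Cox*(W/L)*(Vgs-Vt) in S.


Step 1: Vov = Vgs - Vt = 1.6 - 0.7 = 0.9 V
Step 2: gm = mu * Cox * (W/L) * Vov
Step 3: gm = 763 * 1.938e-07 * 47.7 * 0.9 = 6.35e-03 S

6.35e-03


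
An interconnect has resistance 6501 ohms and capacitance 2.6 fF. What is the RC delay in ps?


Step 1: tau = R * C
Step 2: tau = 6501 * 2.6 fF = 6501 * 2.6e-15 F
Step 3: tau = 1.69026e-11 s = 16.9026 ps

16.9026


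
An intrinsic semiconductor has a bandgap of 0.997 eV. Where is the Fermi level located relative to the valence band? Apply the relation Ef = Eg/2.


Step 1: For an intrinsic semiconductor, the Fermi level sits at midgap.
Step 2: Ef = Eg / 2 = 0.997 / 2 = 0.4985 eV

0.4985


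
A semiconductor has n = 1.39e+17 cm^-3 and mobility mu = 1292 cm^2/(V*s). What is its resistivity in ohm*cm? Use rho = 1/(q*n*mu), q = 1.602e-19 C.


Step 1: sigma = q * n * mu = 1.602e-19 * 1.39e+17 * 1292 = 2.87700e+01 S/cm
Step 2: rho = 1 / sigma = 1 / 2.87700e+01 = 0.03476 ohm*cm

0.03476


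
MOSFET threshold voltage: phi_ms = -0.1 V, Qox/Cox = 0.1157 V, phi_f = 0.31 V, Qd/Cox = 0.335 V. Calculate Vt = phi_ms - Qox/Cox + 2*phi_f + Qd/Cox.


Step 1: Vt = phi_ms - Qox/Cox + 2*phi_f + Qd/Cox
Step 2: Vt = -0.1 - 0.1157 + 2*0.31 + 0.335
Step 3: Vt = -0.1 - 0.1157 + 0.62 + 0.335
Step 4: Vt = 0.7393 V

0.7393


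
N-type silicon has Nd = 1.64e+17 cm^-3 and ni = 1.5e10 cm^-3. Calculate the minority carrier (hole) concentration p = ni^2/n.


Step 1: Since Nd >> ni, n ≈ Nd = 1.64e+17 cm^-3
Step 2: p = ni^2 / n = (1.5e10)^2 / 1.64e+17
Step 3: p = 2.25e20 / 1.64e+17 = 1.37e+03 cm^-3

1.37e+03


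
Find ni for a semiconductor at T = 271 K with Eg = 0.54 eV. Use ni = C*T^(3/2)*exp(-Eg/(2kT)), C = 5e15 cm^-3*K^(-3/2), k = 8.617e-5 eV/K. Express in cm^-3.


Step 1: Compute kT = 8.617e-5 * 271 = 0.02335207 eV
Step 2: Exponent = -Eg/(2kT) = -0.54/(2*0.02335207) = -11.56214
Step 3: T^(3/2) = 271^1.5 = 4461.22
Step 4: ni = 5e15 * 4461.22 * exp(-11.56214) = 2.12e+14 cm^-3

2.12e+14


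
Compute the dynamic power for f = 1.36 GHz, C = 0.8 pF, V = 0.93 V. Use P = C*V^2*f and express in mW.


Step 1: V^2 = 0.93^2 = 0.8649 V^2
Step 2: P = C*V^2*f = 0.8e-12 F * 0.8649 * 1.36e9 Hz
Step 3: P = 9.410112e-04 W
Step 4: P = 0.941 mW

0.941


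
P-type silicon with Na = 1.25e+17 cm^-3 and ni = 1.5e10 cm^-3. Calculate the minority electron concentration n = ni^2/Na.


Step 1: Majority hole concentration p ≈ Na = 1.25e+17 cm^-3
Step 2: n = ni^2 / Na = (1.5e10)^2 / 1.25e+17
Step 3: n = 1.80e+03 cm^-3

1.80e+03


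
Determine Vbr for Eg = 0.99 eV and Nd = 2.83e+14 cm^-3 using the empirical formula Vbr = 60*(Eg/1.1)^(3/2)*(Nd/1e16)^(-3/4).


Step 1: Eg/1.1 = 0.99/1.1 = 0.900000
Step 2: (Eg/1.1)^1.5 = 0.900000^1.5 = 0.853815
Step 3: (Nd/1e16)^(-0.75) = (0.0283)^(-0.75) = 14.493063
Step 4: Vbr = 60 * 0.853815 * 14.493063 = 742.5 V

742.5


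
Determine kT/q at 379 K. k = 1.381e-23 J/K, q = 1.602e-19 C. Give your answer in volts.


Step 1: kT = 1.381e-23 * 379 = 5.23399e-21 J
Step 2: Vt = kT/q = 5.23399e-21 / 1.602e-19
Step 3: Vt = 0.03267 V

0.03267


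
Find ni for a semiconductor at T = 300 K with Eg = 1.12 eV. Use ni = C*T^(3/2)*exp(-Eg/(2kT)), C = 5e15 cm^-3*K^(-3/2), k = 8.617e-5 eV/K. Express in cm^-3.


Step 1: Compute kT = 8.617e-5 * 300 = 0.025851 eV
Step 2: Exponent = -Eg/(2kT) = -1.12/(2*0.025851) = -21.66260
Step 3: T^(3/2) = 300^1.5 = 5196.15
Step 4: ni = 5e15 * 5196.15 * exp(-21.66260) = 1.02e+10 cm^-3

1.02e+10


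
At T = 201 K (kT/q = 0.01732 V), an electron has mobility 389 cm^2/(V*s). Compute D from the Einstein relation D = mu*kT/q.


Step 1: D = mu * (kT/q)
Step 2: D = 389 * 0.01732
Step 3: D = 6.74 cm^2/s

6.74


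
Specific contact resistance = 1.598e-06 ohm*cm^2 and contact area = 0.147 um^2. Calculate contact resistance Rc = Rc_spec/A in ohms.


Step 1: Convert area to cm^2: 0.147 um^2 = 1.4700e-09 cm^2
Step 2: Rc = Rc_spec / A = 1.598e-06 / 1.4700e-09
Step 3: Rc = 1.09e+03 ohms

1.09e+03


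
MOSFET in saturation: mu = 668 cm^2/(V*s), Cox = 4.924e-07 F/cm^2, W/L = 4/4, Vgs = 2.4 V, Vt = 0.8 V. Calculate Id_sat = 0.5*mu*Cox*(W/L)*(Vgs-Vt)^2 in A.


Step 1: Overdrive voltage Vov = Vgs - Vt = 2.4 - 0.8 = 1.6 V
Step 2: W/L = 4/4 = 1
Step 3: Id = 0.5 * 668 * 4.924e-07 * 1 * 1.6^2
Step 4: Id = 4.21e-04 A

4.21e-04


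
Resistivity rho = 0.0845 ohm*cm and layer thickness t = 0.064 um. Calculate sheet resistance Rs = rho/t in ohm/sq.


Step 1: Convert thickness to cm: t = 0.064 um = 6.4000e-06 cm
Step 2: Rs = rho / t = 0.0845 / 6.4000e-06
Step 3: Rs = 13203.1 ohm/sq

13203.1


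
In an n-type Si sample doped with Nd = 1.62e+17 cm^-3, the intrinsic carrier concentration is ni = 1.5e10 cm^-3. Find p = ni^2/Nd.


Step 1: Since Nd >> ni, n ≈ Nd = 1.62e+17 cm^-3
Step 2: p = ni^2 / n = (1.5e10)^2 / 1.62e+17
Step 3: p = 2.25e20 / 1.62e+17 = 1.39e+03 cm^-3

1.39e+03


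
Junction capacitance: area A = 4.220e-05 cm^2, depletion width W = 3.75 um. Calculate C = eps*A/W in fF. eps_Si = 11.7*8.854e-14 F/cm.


Step 1: eps_Si = 11.7 * 8.854e-14 = 1.035918e-12 F/cm
Step 2: W in cm = 3.75 * 1e-4 = 3.75e-04 cm
Step 3: C = 1.035918e-12 * 4.220e-05 / 3.75e-04 = 1.165753e-13 F
Step 4: C = 116.58 fF

116.58


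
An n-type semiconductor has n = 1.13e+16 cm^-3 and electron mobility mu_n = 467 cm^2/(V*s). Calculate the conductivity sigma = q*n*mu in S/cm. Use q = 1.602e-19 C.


Step 1: sigma = q * n * mu
Step 2: sigma = 1.602e-19 * 1.13e+16 * 467
Step 3: sigma = 8.454e-01 S/cm

8.454e-01


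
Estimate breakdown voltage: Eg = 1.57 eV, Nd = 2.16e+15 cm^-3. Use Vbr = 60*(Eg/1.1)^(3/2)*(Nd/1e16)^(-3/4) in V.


Step 1: Eg/1.1 = 1.57/1.1 = 1.427273
Step 2: (Eg/1.1)^1.5 = 1.427273^1.5 = 1.705142
Step 3: (Nd/1e16)^(-0.75) = (0.216)^(-0.75) = 3.156165
Step 4: Vbr = 60 * 1.705142 * 3.156165 = 322.9 V

322.9


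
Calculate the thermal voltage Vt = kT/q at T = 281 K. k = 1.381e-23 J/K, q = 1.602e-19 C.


Step 1: kT = 1.381e-23 * 281 = 3.88061e-21 J
Step 2: Vt = kT/q = 3.88061e-21 / 1.602e-19
Step 3: Vt = 0.02422 V

0.02422


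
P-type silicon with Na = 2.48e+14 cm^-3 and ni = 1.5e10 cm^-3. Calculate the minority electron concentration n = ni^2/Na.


Step 1: Majority hole concentration p ≈ Na = 2.48e+14 cm^-3
Step 2: n = ni^2 / Na = (1.5e10)^2 / 2.48e+14
Step 3: n = 9.07e+05 cm^-3

9.07e+05


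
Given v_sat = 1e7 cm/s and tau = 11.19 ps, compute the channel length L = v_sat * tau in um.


Step 1: tau in seconds = 11.19 ps * 1e-12 = 1.1190e-11 s
Step 2: L = v_sat * tau = 1e7 * 1.1190e-11 = 1.1190e-04 cm
Step 3: L in um = 1.1190e-04 * 1e4 = 1.119 um

1.119


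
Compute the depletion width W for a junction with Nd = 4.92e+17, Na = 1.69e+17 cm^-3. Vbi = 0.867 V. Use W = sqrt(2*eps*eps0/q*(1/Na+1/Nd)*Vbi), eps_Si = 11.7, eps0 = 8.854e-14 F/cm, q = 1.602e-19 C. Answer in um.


Step 1: 1/Na + 1/Nd = 1/1.69e+17 + 1/4.92e+17 = 7.94968e-18
Step 2: 2*eps*eps0/q = 2*11.7*8.854e-14/1.602e-19 = 1.293281e+07
Step 3: W^2 = 1.293281e+07 * 7.94968e-18 * 0.867 = 8.91377e-11
Step 4: W = sqrt(8.91377e-11) = 9.441e-06 cm = 0.09441 um

0.09441


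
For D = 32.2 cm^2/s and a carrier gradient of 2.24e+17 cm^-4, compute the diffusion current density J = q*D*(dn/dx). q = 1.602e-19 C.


Step 1: J = q * D * (dn/dx)
Step 2: J = 1.602e-19 * 32.2 * 2.24e+17
Step 3: J = 1.16e+00 A/cm^2

1.16e+00


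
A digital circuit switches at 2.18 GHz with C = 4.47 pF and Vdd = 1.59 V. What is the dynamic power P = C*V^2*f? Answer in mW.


Step 1: V^2 = 1.59^2 = 2.5281 V^2
Step 2: P = C*V^2*f = 4.47e-12 F * 2.5281 * 2.18e9 Hz
Step 3: P = 2.463532326e-02 W
Step 4: P = 24.635 mW

24.635


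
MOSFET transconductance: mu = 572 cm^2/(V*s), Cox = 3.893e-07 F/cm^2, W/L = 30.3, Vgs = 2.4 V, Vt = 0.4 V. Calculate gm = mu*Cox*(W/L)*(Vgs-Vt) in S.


Step 1: Vov = Vgs - Vt = 2.4 - 0.4 = 2.0 V
Step 2: gm = mu * Cox * (W/L) * Vov
Step 3: gm = 572 * 3.893e-07 * 30.3 * 2.0 = 1.35e-02 S

1.35e-02


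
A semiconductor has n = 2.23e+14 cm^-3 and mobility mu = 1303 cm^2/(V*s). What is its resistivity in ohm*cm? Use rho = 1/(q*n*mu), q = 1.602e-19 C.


Step 1: sigma = q * n * mu = 1.602e-19 * 2.23e+14 * 1303 = 4.65492e-02 S/cm
Step 2: rho = 1 / sigma = 1 / 4.65492e-02 = 21.48 ohm*cm

21.48


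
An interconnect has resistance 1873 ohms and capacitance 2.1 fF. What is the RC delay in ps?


Step 1: tau = R * C
Step 2: tau = 1873 * 2.1 fF = 1873 * 2.1e-15 F
Step 3: tau = 3.9333e-12 s = 3.9333 ps

3.9333


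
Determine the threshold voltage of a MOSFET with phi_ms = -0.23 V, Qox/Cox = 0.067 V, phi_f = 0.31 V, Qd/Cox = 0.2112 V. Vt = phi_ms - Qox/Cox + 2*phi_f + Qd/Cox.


Step 1: Vt = phi_ms - Qox/Cox + 2*phi_f + Qd/Cox
Step 2: Vt = -0.23 - 0.067 + 2*0.31 + 0.2112
Step 3: Vt = -0.23 - 0.067 + 0.62 + 0.2112
Step 4: Vt = 0.5342 V

0.5342


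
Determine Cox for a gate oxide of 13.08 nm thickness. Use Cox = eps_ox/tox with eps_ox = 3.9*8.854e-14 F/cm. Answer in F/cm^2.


Step 1: eps_ox = 3.9 * 8.854e-14 = 3.45306e-13 F/cm
Step 2: tox in cm = 13.08 nm * 1e-7 = 1.3080e-06 cm
Step 3: Cox = 3.45306e-13 / 1.3080e-06 = 2.64e-07 F/cm^2

2.64e-07


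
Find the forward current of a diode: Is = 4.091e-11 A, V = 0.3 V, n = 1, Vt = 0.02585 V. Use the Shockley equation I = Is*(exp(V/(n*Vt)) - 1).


Step 1: V/(n*Vt) = 0.3/(1*0.02585) = 11.6054
Step 2: exp(11.6054) = 1.0969e+05
Step 3: I = 4.091e-11 * (1.0969e+05 - 1) = 4.49e-06 A

4.49e-06


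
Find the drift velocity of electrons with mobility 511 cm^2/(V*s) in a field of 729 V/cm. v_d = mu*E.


Step 1: v_d = mu * E
Step 2: v_d = 511 * 729 = 372519
Step 3: v_d = 3.73e+05 cm/s

3.73e+05


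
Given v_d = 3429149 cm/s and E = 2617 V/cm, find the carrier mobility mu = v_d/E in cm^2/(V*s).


Step 1: mu = v_d / E
Step 2: mu = 3429149 / 2617
Step 3: mu = 1310.34 cm^2/(V*s)

1310.34


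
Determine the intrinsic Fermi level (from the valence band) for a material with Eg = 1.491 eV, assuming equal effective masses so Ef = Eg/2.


Step 1: For an intrinsic semiconductor, the Fermi level sits at midgap.
Step 2: Ef = Eg / 2 = 1.491 / 2 = 0.7455 eV

0.7455


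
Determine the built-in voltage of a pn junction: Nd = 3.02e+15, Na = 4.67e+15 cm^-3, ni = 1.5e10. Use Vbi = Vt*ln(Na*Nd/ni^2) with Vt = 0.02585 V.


Step 1: Compute Na*Nd/ni^2 = 4.67e+15 * 3.02e+15 / (1.5e10)^2 = 6.2682e+10
Step 2: ln(6.2682e+10) = 24.8613
Step 3: Vbi = 0.02585 * 24.8613 = 0.643 V

0.643


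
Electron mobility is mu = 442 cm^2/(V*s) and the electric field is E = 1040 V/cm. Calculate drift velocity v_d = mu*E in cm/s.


Step 1: v_d = mu * E
Step 2: v_d = 442 * 1040 = 459680
Step 3: v_d = 4.60e+05 cm/s

4.60e+05


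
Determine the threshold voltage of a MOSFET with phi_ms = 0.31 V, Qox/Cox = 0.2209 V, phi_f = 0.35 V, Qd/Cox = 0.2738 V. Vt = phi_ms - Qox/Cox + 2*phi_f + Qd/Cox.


Step 1: Vt = phi_ms - Qox/Cox + 2*phi_f + Qd/Cox
Step 2: Vt = 0.31 - 0.2209 + 2*0.35 + 0.2738
Step 3: Vt = 0.31 - 0.2209 + 0.7 + 0.2738
Step 4: Vt = 1.0629 V

1.0629


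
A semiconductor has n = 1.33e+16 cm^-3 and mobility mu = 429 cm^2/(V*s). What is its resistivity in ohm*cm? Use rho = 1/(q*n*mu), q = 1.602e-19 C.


Step 1: sigma = q * n * mu = 1.602e-19 * 1.33e+16 * 429 = 9.14053e-01 S/cm
Step 2: rho = 1 / sigma = 1 / 9.14053e-01 = 1.094 ohm*cm

1.094


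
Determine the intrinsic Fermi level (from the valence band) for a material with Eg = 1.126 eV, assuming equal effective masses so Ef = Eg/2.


Step 1: For an intrinsic semiconductor, the Fermi level sits at midgap.
Step 2: Ef = Eg / 2 = 1.126 / 2 = 0.563 eV

0.563


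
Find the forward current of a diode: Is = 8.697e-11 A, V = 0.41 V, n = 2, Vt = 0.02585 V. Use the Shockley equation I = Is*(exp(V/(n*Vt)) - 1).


Step 1: V/(n*Vt) = 0.41/(2*0.02585) = 7.9304
Step 2: exp(7.9304) = 2.7805e+03
Step 3: I = 8.697e-11 * (2.7805e+03 - 1) = 2.42e-07 A

2.42e-07


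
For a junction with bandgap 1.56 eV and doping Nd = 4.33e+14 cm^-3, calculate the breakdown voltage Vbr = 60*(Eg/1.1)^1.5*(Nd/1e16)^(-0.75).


Step 1: Eg/1.1 = 1.56/1.1 = 1.418182
Step 2: (Eg/1.1)^1.5 = 1.418182^1.5 = 1.688877
Step 3: (Nd/1e16)^(-0.75) = (0.0433)^(-0.75) = 10.534989
Step 4: Vbr = 60 * 1.688877 * 10.534989 = 1067.5 V

1067.5


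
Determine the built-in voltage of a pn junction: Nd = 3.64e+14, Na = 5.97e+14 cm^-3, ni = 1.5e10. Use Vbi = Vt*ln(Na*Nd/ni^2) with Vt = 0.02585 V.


Step 1: Compute Na*Nd/ni^2 = 5.97e+14 * 3.64e+14 / (1.5e10)^2 = 9.6581e+08
Step 2: ln(9.6581e+08) = 20.6885
Step 3: Vbi = 0.02585 * 20.6885 = 0.535 V

0.535


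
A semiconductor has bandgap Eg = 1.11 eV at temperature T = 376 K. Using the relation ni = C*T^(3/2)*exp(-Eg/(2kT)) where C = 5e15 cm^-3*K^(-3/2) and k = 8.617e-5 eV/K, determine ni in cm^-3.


Step 1: Compute kT = 8.617e-5 * 376 = 0.03239992 eV
Step 2: Exponent = -Eg/(2kT) = -1.11/(2*0.03239992) = -17.12967
Step 3: T^(3/2) = 376^1.5 = 7290.91
Step 4: ni = 5e15 * 7290.91 * exp(-17.12967) = 1.33e+12 cm^-3

1.33e+12


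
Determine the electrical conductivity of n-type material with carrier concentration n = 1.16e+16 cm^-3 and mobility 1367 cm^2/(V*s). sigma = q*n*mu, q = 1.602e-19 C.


Step 1: sigma = q * n * mu
Step 2: sigma = 1.602e-19 * 1.16e+16 * 1367
Step 3: sigma = 2.540e+00 S/cm

2.540e+00


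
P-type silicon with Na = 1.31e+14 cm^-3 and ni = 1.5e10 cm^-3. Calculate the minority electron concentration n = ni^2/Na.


Step 1: Majority hole concentration p ≈ Na = 1.31e+14 cm^-3
Step 2: n = ni^2 / Na = (1.5e10)^2 / 1.31e+14
Step 3: n = 1.72e+06 cm^-3

1.72e+06


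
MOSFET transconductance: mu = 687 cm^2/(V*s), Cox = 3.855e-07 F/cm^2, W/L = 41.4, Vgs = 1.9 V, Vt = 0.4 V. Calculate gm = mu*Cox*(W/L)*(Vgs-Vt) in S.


Step 1: Vov = Vgs - Vt = 1.9 - 0.4 = 1.5 V
Step 2: gm = mu * Cox * (W/L) * Vov
Step 3: gm = 687 * 3.855e-07 * 41.4 * 1.5 = 1.64e-02 S

1.64e-02


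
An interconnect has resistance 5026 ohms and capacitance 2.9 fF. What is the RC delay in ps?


Step 1: tau = R * C
Step 2: tau = 5026 * 2.9 fF = 5026 * 2.9e-15 F
Step 3: tau = 1.45754e-11 s = 14.5754 ps

14.5754


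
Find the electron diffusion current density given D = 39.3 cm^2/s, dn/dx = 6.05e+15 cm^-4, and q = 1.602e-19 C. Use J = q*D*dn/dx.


Step 1: J = q * D * (dn/dx)
Step 2: J = 1.602e-19 * 39.3 * 6.05e+15
Step 3: J = 3.81e-02 A/cm^2

3.81e-02


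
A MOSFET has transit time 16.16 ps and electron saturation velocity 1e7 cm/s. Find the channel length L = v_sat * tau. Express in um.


Step 1: tau in seconds = 16.16 ps * 1e-12 = 1.6160e-11 s
Step 2: L = v_sat * tau = 1e7 * 1.6160e-11 = 1.6160e-04 cm
Step 3: L in um = 1.6160e-04 * 1e4 = 1.616 um

1.616


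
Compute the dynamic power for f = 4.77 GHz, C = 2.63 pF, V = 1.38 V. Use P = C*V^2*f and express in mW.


Step 1: V^2 = 1.38^2 = 1.9044 V^2
Step 2: P = C*V^2*f = 2.63e-12 F * 1.9044 * 4.77e9 Hz
Step 3: P = 2.389088844e-02 W
Step 4: P = 23.891 mW

23.891


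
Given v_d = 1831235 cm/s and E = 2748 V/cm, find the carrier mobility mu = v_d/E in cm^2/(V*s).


Step 1: mu = v_d / E
Step 2: mu = 1831235 / 2748
Step 3: mu = 666.39 cm^2/(V*s)

666.39


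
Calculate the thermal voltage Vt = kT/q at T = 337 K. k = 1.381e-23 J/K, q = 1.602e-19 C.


Step 1: kT = 1.381e-23 * 337 = 4.65397e-21 J
Step 2: Vt = kT/q = 4.65397e-21 / 1.602e-19
Step 3: Vt = 0.02905 V

0.02905


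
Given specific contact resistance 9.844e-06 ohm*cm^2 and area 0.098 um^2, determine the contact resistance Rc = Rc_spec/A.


Step 1: Convert area to cm^2: 0.098 um^2 = 9.8000e-10 cm^2
Step 2: Rc = Rc_spec / A = 9.844e-06 / 9.8000e-10
Step 3: Rc = 1.00e+04 ohms

1.00e+04


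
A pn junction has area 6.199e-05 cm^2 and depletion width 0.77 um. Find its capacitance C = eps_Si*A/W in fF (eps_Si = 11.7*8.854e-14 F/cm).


Step 1: eps_Si = 11.7 * 8.854e-14 = 1.035918e-12 F/cm
Step 2: W in cm = 0.77 * 1e-4 = 7.70e-05 cm
Step 3: C = 1.035918e-12 * 6.199e-05 / 7.70e-05 = 8.339813e-13 F
Step 4: C = 833.98 fF

833.98


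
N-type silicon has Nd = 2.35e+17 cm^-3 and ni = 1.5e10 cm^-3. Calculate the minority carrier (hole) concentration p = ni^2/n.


Step 1: Since Nd >> ni, n ≈ Nd = 2.35e+17 cm^-3
Step 2: p = ni^2 / n = (1.5e10)^2 / 2.35e+17
Step 3: p = 2.25e20 / 2.35e+17 = 9.57e+02 cm^-3

9.57e+02


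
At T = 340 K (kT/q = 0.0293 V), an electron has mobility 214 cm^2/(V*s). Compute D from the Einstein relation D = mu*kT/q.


Step 1: D = mu * (kT/q)
Step 2: D = 214 * 0.0293
Step 3: D = 6.27 cm^2/s

6.27


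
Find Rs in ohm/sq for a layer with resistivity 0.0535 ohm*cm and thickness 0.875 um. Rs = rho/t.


Step 1: Convert thickness to cm: t = 0.875 um = 8.7500e-05 cm
Step 2: Rs = rho / t = 0.0535 / 8.7500e-05
Step 3: Rs = 611.4 ohm/sq

611.4


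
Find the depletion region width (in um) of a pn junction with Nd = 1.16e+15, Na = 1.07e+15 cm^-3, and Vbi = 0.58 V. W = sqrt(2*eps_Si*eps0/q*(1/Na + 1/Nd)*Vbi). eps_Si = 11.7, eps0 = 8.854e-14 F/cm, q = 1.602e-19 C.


Step 1: 1/Na + 1/Nd = 1/1.07e+15 + 1/1.16e+15 = 1.79665e-15
Step 2: 2*eps*eps0/q = 2*11.7*8.854e-14/1.602e-19 = 1.293281e+07
Step 3: W^2 = 1.293281e+07 * 1.79665e-15 * 0.58 = 1.34767e-08
Step 4: W = sqrt(1.34767e-08) = 1.161e-04 cm = 1.161 um

1.161


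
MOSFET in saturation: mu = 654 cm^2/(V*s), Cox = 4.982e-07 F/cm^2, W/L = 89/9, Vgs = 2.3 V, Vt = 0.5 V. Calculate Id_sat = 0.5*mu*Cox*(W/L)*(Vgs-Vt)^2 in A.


Step 1: Overdrive voltage Vov = Vgs - Vt = 2.3 - 0.5 = 1.8 V
Step 2: W/L = 89/9 = 9.88889
Step 3: Id = 0.5 * 654 * 4.982e-07 * 9.88889 * 1.8^2
Step 4: Id = 5.22e-03 A

5.22e-03


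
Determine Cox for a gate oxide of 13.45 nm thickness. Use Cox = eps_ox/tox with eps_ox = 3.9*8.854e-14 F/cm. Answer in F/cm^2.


Step 1: eps_ox = 3.9 * 8.854e-14 = 3.45306e-13 F/cm
Step 2: tox in cm = 13.45 nm * 1e-7 = 1.3450e-06 cm
Step 3: Cox = 3.45306e-13 / 1.3450e-06 = 2.57e-07 F/cm^2

2.57e-07


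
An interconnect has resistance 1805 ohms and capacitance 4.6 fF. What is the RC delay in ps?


Step 1: tau = R * C
Step 2: tau = 1805 * 4.6 fF = 1805 * 4.6e-15 F
Step 3: tau = 8.303e-12 s = 8.303 ps

8.303


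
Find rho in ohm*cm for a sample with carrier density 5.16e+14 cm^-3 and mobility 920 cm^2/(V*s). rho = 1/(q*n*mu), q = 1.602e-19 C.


Step 1: sigma = q * n * mu = 1.602e-19 * 5.16e+14 * 920 = 7.60501e-02 S/cm
Step 2: rho = 1 / sigma = 1 / 7.60501e-02 = 13.15 ohm*cm

13.15


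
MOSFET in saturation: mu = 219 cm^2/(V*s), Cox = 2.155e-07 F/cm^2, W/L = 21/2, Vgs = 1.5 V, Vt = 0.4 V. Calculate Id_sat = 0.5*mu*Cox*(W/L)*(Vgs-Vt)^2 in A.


Step 1: Overdrive voltage Vov = Vgs - Vt = 1.5 - 0.4 = 1.1 V
Step 2: W/L = 21/2 = 10.5
Step 3: Id = 0.5 * 219 * 2.155e-07 * 10.5 * 1.1^2
Step 4: Id = 3.00e-04 A

3.00e-04


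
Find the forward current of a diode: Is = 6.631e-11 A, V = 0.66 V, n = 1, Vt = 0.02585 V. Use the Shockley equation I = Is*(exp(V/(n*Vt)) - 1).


Step 1: V/(n*Vt) = 0.66/(1*0.02585) = 25.5319
Step 2: exp(25.5319) = 1.2256e+11
Step 3: I = 6.631e-11 * (1.2256e+11 - 1) = 8.13e+00 A

8.13e+00


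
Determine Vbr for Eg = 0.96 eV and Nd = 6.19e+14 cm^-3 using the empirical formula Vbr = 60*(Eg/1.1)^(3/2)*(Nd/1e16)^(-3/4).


Step 1: Eg/1.1 = 0.96/1.1 = 0.872727
Step 2: (Eg/1.1)^1.5 = 0.872727^1.5 = 0.815300
Step 3: (Nd/1e16)^(-0.75) = (0.0619)^(-0.75) = 8.058088
Step 4: Vbr = 60 * 0.815300 * 8.058088 = 394.2 V

394.2


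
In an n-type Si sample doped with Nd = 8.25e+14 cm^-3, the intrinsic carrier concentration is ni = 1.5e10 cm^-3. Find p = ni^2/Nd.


Step 1: Since Nd >> ni, n ≈ Nd = 8.25e+14 cm^-3
Step 2: p = ni^2 / n = (1.5e10)^2 / 8.25e+14
Step 3: p = 2.25e20 / 8.25e+14 = 2.73e+05 cm^-3

2.73e+05


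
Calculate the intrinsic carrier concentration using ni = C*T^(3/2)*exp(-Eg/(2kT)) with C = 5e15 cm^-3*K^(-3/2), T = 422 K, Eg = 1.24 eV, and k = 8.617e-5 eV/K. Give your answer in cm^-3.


Step 1: Compute kT = 8.617e-5 * 422 = 0.03636374 eV
Step 2: Exponent = -Eg/(2kT) = -1.24/(2*0.03636374) = -17.04995
Step 3: T^(3/2) = 422^1.5 = 8668.99
Step 4: ni = 5e15 * 8668.99 * exp(-17.04995) = 1.71e+12 cm^-3

1.71e+12


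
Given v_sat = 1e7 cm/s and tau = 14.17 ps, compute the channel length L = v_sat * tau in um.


Step 1: tau in seconds = 14.17 ps * 1e-12 = 1.4170e-11 s
Step 2: L = v_sat * tau = 1e7 * 1.4170e-11 = 1.4170e-04 cm
Step 3: L in um = 1.4170e-04 * 1e4 = 1.417 um

1.417


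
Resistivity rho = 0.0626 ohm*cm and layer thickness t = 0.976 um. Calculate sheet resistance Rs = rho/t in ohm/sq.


Step 1: Convert thickness to cm: t = 0.976 um = 9.7600e-05 cm
Step 2: Rs = rho / t = 0.0626 / 9.7600e-05
Step 3: Rs = 641.4 ohm/sq

641.4


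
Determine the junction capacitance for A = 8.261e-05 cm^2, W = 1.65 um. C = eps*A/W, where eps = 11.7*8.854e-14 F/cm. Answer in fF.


Step 1: eps_Si = 11.7 * 8.854e-14 = 1.035918e-12 F/cm
Step 2: W in cm = 1.65 * 1e-4 = 1.65e-04 cm
Step 3: C = 1.035918e-12 * 8.261e-05 / 1.65e-04 = 5.186496e-13 F
Step 4: C = 518.65 fF

518.65


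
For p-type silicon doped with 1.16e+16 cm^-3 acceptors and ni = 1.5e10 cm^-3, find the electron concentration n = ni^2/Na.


Step 1: Majority hole concentration p ≈ Na = 1.16e+16 cm^-3
Step 2: n = ni^2 / Na = (1.5e10)^2 / 1.16e+16
Step 3: n = 1.94e+04 cm^-3

1.94e+04


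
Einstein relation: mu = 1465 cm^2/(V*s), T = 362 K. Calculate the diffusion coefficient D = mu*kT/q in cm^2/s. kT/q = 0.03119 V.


Step 1: D = mu * (kT/q)
Step 2: D = 1465 * 0.03119
Step 3: D = 45.69 cm^2/s

45.69


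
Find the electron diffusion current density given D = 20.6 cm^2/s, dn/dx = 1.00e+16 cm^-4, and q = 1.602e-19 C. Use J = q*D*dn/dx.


Step 1: J = q * D * (dn/dx)
Step 2: J = 1.602e-19 * 20.6 * 1.00e+16
Step 3: J = 3.30e-02 A/cm^2

3.30e-02


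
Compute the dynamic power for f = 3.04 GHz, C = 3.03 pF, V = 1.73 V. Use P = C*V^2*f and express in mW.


Step 1: V^2 = 1.73^2 = 2.9929 V^2
Step 2: P = C*V^2*f = 3.03e-12 F * 2.9929 * 3.04e9 Hz
Step 3: P = 2.756820048e-02 W
Step 4: P = 27.568 mW

27.568
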